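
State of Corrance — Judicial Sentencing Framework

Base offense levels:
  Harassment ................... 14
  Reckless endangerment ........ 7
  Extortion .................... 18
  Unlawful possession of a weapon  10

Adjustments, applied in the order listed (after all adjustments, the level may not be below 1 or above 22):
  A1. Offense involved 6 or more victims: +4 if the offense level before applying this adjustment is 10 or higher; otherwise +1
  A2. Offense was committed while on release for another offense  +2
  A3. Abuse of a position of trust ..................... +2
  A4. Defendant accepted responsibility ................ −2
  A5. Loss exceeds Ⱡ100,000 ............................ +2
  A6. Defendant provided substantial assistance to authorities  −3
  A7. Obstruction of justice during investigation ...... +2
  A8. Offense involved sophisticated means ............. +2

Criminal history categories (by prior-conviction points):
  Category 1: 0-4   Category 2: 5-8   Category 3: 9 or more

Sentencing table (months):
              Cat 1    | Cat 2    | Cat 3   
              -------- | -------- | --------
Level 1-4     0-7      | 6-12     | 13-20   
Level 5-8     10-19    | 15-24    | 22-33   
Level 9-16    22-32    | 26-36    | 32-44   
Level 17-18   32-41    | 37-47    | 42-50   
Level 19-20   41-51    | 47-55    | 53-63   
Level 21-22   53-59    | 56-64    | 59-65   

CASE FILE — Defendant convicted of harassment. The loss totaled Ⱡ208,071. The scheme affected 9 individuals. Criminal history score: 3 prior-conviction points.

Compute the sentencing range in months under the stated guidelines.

41-51 months

Base offense level for harassment: 14.
A1 applies (level before this adjustment is 14 ≥ 10, so +4): 14 + 4 = 18.
A2 does not apply.
A3 does not apply.
A4 does not apply.
A5 applies: 18 + 2 = 20.
A6 does not apply.
A8 does not apply.
Final offense level: 20.
Criminal history: 3 prior points → Category 1 (0-4).
Level 20 falls in the 19-20 band.
Grid: Level 19-20 × Category 1 = 41-51 months.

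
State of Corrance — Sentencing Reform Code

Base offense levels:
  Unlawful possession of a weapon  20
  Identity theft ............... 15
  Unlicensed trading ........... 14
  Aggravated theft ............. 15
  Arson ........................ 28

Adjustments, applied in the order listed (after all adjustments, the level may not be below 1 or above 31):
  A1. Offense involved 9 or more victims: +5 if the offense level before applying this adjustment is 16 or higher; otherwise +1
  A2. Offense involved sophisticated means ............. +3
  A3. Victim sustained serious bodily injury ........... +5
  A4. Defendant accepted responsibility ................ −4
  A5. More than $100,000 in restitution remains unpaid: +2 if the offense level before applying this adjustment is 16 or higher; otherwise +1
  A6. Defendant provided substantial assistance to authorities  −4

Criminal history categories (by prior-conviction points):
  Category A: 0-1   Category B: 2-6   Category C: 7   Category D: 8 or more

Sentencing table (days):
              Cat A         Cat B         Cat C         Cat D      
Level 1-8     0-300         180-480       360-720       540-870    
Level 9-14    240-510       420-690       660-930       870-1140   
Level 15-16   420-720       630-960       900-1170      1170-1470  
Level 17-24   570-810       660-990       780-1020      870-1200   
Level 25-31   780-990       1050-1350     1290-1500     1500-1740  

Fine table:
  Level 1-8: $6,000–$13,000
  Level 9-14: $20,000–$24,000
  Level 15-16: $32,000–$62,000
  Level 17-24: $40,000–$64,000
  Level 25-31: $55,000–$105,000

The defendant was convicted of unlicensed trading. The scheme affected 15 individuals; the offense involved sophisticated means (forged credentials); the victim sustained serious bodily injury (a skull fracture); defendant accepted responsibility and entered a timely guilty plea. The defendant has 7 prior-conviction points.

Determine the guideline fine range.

$40,000–$64,000

Base offense level for unlicensed trading: 14.
A1 applies (level before this adjustment is 14 < 16, so +1): 14 + 1 = 15.
A2 applies: 15 + 3 = 18.
A3 applies: 18 + 5 = 23.
A4 applies: 23 − 4 = 19.
A5 does not apply.
Final offense level: 19.
Level 19 falls in the 17-24 band.
Fine table: Level 17-24 → $40,000–$64,000.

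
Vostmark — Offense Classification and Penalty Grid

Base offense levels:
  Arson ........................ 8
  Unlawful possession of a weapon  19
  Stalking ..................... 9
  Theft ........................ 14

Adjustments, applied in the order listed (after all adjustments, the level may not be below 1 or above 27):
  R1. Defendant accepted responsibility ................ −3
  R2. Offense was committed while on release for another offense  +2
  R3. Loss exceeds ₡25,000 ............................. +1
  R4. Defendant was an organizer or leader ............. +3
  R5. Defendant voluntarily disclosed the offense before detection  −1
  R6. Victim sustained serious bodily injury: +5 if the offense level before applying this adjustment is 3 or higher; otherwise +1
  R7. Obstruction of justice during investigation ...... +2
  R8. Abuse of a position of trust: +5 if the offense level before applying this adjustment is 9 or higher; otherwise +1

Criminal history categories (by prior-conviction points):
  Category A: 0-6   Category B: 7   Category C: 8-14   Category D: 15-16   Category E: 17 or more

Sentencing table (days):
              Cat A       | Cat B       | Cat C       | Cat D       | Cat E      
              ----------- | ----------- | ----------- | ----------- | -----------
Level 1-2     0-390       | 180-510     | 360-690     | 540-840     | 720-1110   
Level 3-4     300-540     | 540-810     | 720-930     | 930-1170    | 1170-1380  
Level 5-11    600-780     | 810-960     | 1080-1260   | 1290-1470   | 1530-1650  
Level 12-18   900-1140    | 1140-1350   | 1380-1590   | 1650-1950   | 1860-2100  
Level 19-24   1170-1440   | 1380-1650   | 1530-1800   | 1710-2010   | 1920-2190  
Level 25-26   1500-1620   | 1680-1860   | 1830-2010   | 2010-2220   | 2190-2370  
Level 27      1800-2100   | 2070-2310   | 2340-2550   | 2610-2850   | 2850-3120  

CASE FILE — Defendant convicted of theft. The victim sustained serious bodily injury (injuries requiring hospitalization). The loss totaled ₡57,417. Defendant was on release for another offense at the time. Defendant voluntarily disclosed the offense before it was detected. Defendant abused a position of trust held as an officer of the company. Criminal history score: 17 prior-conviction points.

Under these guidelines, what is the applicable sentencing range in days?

2190-2370 days

Base offense level for theft: 14.
R2 applies: 14 + 2 = 16.
R3 applies: 16 + 1 = 17.
R5 applies: 17 − 1 = 16.
R6 applies (level before this adjustment is 16 ≥ 3, so +5): 16 + 5 = 21.
R7 does not apply.
R8 applies (level before this adjustment is 21 ≥ 9, so +5): 21 + 5 = 26.
Final offense level: 26.
Criminal history: 17 prior points → Category E (17+).
Level 26 falls in the 25-26 band.
Grid: Level 25-26 × Category E = 2190-2370 days.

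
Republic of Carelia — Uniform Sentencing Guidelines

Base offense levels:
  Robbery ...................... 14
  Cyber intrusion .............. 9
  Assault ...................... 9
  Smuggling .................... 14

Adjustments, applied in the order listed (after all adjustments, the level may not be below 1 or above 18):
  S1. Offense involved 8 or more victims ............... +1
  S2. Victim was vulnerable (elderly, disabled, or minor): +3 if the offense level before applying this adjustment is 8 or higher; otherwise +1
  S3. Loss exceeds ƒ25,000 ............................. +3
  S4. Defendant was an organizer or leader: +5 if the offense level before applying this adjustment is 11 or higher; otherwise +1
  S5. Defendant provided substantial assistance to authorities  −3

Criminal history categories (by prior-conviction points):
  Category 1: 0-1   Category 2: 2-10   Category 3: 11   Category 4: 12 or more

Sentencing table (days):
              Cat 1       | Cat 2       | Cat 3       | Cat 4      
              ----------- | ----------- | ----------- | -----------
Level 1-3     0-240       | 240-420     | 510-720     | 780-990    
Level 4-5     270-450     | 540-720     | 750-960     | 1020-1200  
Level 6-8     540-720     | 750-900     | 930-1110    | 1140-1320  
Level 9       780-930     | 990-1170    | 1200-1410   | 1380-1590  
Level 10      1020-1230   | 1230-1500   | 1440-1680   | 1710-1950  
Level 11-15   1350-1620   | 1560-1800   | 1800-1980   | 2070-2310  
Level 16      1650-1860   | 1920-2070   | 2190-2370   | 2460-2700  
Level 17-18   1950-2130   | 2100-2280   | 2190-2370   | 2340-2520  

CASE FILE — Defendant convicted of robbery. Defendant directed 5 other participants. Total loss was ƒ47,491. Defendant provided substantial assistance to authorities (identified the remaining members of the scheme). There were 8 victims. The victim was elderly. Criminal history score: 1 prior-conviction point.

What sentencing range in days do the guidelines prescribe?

1950-2130 days

Base offense level for robbery: 14.
S1 applies: 14 + 1 = 15.
S2 applies (level before this adjustment is 15 ≥ 8, so +3): 15 + 3 = 18.
S3 applies: 18 + 3 = 21.
S4 applies (level before this adjustment is 21 ≥ 11, so +5): 21 + 5 = 26.
S5 applies: 26 − 3 = 23.
Level 23 exceeds the maximum of 18; capped at 18.
Final offense level: 18.
Criminal history: 1 prior point → Category 1 (0-1).
Level 18 falls in the 17-18 band.
Grid: Level 17-18 × Category 1 = 1950-2130 days.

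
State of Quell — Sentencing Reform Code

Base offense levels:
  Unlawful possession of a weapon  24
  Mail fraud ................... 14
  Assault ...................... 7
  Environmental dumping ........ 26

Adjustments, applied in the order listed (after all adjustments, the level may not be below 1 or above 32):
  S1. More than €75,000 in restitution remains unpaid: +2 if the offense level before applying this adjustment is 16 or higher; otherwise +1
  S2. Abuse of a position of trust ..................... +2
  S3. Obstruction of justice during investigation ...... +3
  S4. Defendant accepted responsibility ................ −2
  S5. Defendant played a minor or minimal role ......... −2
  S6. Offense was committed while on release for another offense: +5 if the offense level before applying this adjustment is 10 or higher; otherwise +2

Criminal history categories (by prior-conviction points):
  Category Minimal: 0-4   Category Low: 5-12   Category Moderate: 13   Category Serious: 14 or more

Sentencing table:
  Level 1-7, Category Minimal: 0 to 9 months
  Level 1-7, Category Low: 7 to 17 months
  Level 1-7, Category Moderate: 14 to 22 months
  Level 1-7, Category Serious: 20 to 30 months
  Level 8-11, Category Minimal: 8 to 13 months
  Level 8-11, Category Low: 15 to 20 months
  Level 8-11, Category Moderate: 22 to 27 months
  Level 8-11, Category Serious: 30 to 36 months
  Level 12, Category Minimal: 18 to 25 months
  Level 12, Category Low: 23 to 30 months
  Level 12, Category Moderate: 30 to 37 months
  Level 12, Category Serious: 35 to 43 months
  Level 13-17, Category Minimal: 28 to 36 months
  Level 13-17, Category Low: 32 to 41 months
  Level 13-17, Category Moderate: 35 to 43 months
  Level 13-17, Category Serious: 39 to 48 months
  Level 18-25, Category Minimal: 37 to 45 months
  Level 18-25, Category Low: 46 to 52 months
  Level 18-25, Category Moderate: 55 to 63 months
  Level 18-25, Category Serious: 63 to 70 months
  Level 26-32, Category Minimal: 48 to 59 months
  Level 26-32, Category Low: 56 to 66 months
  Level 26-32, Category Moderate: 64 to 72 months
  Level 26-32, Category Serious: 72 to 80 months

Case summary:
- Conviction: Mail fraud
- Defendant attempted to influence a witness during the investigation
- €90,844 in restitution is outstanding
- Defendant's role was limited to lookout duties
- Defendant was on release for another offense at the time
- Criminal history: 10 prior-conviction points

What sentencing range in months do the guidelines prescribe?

46-52 months

Base offense level for mail fraud: 14.
S1 applies (level before this adjustment is 14 < 16, so +1): 14 + 1 = 15.
S2 does not apply.
S3 applies: 15 + 3 = 18.
S5 applies: 18 − 2 = 16.
S6 applies (level before this adjustment is 16 ≥ 10, so +5): 16 + 5 = 21.
Final offense level: 21.
Criminal history: 10 prior points → Category Low (5-12).
Level 21 falls in the 18-25 band.
Grid: Level 18-25 × Category Low = 46-52 months.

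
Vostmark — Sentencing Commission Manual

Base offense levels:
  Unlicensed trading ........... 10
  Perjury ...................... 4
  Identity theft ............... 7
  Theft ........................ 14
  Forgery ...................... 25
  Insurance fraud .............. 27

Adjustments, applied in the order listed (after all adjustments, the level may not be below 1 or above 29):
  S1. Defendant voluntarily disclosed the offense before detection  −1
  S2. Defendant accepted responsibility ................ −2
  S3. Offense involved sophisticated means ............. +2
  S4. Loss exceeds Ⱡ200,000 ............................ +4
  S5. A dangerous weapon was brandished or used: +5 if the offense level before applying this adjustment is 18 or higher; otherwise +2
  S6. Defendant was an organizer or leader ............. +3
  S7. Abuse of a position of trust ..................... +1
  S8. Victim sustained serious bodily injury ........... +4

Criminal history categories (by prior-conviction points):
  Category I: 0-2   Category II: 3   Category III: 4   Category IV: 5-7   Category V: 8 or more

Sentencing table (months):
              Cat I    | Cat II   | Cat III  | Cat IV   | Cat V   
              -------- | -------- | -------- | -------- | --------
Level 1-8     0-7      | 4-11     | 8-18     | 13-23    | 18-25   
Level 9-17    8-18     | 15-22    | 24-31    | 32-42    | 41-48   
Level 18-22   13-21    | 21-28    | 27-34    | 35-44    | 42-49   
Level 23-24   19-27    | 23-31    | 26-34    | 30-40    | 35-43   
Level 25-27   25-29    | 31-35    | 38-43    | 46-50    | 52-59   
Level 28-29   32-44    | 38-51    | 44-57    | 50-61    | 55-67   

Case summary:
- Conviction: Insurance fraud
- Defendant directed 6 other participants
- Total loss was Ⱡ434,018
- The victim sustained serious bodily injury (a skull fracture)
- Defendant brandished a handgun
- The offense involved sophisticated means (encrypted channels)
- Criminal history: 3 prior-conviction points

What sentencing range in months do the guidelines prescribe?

38-51 months

Base offense level for insurance fraud: 27.
S1 does not apply.
S3 applies: 27 + 2 = 29.
S4 applies: 29 + 4 = 33.
S5 applies (level before this adjustment is 33 ≥ 18, so +5): 33 + 5 = 38.
S6 applies: 38 + 3 = 41.
S7 does not apply.
S8 applies: 41 + 4 = 45.
Level 45 exceeds the maximum of 29; capped at 29.
Final offense level: 29.
Criminal history: 3 prior points → Category II (3).
Level 29 falls in the 28-29 band.
Grid: Level 28-29 × Category II = 38-51 months.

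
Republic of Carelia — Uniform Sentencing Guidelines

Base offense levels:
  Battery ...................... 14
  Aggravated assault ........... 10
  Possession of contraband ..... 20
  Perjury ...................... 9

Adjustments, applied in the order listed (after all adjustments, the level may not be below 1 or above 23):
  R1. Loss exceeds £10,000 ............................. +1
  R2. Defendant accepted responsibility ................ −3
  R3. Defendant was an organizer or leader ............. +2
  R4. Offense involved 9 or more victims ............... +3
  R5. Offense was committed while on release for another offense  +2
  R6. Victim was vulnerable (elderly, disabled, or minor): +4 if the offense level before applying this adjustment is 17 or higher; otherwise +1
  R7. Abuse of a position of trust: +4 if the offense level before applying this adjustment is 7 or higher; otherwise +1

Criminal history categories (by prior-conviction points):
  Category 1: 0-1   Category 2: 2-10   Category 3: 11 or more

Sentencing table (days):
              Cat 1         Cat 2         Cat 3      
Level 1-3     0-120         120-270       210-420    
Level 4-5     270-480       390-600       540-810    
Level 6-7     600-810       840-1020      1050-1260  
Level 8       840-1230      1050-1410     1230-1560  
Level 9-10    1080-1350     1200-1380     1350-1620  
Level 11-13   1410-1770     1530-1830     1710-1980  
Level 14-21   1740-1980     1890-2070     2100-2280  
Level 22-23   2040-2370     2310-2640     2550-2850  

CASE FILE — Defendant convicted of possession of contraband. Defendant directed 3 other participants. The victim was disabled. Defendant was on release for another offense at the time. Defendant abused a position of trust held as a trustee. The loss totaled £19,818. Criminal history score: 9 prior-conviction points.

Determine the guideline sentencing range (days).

2310-2640 days

Base offense level for possession of contraband: 20.
R1 applies: 20 + 1 = 21.
R2 does not apply.
R3 applies: 21 + 2 = 23.
R4 does not apply.
R5 applies: 23 + 2 = 25.
R6 applies (level before this adjustment is 25 ≥ 17, so +4): 25 + 4 = 29.
R7 applies (level before this adjustment is 29 ≥ 7, so +4): 29 + 4 = 33.
Level 33 exceeds the maximum of 23; capped at 23.
Final offense level: 23.
Criminal history: 9 prior points → Category 2 (2-10).
Level 23 falls in the 22-23 band.
Grid: Level 22-23 × Category 2 = 2310-2640 days.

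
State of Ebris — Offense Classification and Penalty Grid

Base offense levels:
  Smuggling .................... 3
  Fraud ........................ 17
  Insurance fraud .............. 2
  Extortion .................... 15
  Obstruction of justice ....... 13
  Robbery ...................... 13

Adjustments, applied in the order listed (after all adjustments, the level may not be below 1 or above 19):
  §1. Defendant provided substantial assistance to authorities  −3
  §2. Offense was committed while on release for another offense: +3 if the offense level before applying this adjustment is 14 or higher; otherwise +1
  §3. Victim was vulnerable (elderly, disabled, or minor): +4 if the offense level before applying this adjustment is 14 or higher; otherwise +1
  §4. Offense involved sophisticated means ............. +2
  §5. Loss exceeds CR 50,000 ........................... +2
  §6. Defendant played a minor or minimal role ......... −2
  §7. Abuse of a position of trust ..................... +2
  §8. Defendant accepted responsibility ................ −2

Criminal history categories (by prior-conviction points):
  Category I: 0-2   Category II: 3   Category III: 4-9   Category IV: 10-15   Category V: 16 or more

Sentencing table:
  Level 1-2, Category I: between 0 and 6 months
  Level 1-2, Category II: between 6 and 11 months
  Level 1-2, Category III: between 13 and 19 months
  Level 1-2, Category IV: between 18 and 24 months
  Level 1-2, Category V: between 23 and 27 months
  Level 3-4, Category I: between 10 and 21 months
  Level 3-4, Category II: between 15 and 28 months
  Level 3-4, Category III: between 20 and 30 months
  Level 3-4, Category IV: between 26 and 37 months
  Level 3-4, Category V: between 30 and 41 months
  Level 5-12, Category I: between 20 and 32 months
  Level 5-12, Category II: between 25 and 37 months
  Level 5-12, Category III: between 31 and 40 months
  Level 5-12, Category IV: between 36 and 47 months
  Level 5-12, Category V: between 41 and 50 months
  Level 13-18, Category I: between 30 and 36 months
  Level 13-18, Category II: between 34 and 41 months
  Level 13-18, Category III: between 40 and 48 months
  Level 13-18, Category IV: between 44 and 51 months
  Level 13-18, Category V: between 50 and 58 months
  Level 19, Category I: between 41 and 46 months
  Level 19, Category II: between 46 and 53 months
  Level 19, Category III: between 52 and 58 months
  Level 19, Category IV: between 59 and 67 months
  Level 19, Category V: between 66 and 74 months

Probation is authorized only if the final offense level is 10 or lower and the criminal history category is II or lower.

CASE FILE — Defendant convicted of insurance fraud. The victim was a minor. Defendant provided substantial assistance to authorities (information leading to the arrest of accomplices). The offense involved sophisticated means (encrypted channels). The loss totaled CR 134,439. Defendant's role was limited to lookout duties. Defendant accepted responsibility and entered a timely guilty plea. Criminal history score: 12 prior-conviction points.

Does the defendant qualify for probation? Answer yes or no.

Base offense level for insurance fraud: 2.
§1 applies: 2 − 3 = -1.
§3 applies (level before this adjustment is -1 < 14, so +1): -1 + 1 = 0.
§4 applies: 0 + 2 = 2.
§5 applies: 2 + 2 = 4.
§6 applies: 4 − 2 = 2.
§8 applies: 2 − 2 = 0.
Level 0 is below the minimum of 1; floored at 1.
Final offense level: 1.
Criminal history: 12 prior points → Category IV (10-15).
Level 1 falls in the 1-2 band.
Grid: Level 1-2 × Category IV = 18-24 months.
Probation check: level 1 ≤ 10 and category IV > II → not eligible.

No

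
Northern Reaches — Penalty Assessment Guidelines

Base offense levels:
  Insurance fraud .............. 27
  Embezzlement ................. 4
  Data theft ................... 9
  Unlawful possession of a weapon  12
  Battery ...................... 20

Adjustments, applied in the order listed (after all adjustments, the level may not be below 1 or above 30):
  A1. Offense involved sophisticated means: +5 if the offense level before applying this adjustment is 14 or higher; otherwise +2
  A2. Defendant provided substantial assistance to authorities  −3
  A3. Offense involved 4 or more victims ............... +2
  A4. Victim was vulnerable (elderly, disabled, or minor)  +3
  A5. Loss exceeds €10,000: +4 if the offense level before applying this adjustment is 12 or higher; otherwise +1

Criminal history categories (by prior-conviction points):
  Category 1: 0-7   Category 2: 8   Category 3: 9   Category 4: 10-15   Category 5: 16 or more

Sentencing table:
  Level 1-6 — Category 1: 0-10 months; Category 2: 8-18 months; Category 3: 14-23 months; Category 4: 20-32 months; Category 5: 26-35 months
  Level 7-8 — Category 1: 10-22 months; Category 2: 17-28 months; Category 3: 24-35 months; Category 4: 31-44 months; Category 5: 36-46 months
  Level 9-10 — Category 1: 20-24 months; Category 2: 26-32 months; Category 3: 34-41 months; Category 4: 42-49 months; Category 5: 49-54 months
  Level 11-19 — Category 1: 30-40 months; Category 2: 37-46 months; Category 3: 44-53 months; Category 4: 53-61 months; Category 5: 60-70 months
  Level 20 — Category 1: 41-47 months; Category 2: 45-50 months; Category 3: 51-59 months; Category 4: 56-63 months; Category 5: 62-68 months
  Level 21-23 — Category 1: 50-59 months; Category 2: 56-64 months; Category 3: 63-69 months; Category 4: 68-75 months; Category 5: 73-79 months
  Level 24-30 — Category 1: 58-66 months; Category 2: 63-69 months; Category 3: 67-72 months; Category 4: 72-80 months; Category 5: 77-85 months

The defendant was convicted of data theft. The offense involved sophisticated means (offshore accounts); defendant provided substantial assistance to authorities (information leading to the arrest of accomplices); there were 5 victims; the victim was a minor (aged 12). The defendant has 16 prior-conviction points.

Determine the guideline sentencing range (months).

Base offense level for data theft: 9.
A1 applies (level before this adjustment is 9 < 14, so +2): 9 + 2 = 11.
A2 applies: 11 − 3 = 8.
A3 applies: 8 + 2 = 10.
A4 applies: 10 + 3 = 13.
Final offense level: 13.
Criminal history: 16 prior points → Category 5 (16+).
Level 13 falls in the 11-19 band.
Grid: Level 11-19 × Category 5 = 60-70 months.

60-70 months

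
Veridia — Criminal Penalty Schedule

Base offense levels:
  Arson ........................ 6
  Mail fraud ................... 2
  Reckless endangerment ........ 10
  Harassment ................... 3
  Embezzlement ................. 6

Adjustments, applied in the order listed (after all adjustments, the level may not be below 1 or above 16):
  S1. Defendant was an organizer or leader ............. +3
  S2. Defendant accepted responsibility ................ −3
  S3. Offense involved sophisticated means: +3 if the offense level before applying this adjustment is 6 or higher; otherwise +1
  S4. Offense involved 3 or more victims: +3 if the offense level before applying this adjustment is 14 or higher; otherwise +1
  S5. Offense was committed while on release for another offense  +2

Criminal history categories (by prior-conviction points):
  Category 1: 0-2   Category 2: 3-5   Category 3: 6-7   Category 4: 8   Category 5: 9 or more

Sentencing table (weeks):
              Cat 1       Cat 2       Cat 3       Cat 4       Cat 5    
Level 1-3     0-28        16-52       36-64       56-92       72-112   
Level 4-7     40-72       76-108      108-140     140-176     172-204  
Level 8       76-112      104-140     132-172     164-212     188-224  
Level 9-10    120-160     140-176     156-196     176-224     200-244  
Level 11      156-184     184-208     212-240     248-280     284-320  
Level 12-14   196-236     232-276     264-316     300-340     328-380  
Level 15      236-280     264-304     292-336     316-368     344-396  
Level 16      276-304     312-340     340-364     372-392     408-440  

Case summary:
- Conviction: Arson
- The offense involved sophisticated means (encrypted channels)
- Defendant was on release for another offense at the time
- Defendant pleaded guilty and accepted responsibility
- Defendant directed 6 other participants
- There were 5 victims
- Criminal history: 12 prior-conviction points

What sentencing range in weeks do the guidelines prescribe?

Base offense level for arson: 6.
S1 applies: 6 + 3 = 9.
S2 applies: 9 − 3 = 6.
S3 applies (level before this adjustment is 6 ≥ 6, so +3): 6 + 3 = 9.
S4 applies (level before this adjustment is 9 < 14, so +1): 9 + 1 = 10.
S5 applies: 10 + 2 = 12.
Final offense level: 12.
Criminal history: 12 prior points → Category 5 (9+).
Level 12 falls in the 12-14 band.
Grid: Level 12-14 × Category 5 = 328-380 weeks.

328-380 weeks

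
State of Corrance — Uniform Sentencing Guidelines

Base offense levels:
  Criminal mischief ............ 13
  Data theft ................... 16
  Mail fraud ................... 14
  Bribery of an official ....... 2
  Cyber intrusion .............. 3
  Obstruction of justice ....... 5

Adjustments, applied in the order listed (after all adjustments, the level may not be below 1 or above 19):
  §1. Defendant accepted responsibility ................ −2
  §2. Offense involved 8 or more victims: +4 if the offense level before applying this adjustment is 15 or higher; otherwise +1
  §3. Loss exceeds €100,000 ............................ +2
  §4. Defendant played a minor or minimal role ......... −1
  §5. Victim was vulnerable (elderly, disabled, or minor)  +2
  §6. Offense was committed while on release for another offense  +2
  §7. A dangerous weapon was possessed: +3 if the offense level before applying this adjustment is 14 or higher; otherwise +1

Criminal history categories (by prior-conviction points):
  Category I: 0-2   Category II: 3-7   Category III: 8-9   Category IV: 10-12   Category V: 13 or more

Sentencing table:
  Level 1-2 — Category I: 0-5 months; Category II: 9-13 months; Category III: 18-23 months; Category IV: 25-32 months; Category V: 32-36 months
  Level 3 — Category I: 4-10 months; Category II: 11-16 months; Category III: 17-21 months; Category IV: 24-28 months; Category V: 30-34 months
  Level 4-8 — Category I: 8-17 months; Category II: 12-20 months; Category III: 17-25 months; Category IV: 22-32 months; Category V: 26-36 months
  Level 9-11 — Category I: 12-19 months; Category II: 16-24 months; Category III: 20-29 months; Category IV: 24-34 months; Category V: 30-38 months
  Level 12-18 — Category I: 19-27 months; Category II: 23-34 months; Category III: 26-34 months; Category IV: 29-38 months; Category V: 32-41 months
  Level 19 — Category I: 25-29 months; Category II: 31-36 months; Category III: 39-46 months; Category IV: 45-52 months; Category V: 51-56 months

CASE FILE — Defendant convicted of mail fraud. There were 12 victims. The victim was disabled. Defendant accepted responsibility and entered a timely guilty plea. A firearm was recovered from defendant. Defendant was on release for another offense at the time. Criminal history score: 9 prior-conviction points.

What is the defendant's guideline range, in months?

Base offense level for mail fraud: 14.
§1 applies: 14 − 2 = 12.
§2 applies (level before this adjustment is 12 < 15, so +1): 12 + 1 = 13.
§3 does not apply.
§5 applies: 13 + 2 = 15.
§6 applies: 15 + 2 = 17.
§7 applies (level before this adjustment is 17 ≥ 14, so +3): 17 + 3 = 20.
Level 20 exceeds the maximum of 19; capped at 19.
Final offense level: 19.
Criminal history: 9 prior points → Category III (8-9).
Level 19 falls in the 19 band.
Grid: Level 19 × Category III = 39-46 months.

39-46 months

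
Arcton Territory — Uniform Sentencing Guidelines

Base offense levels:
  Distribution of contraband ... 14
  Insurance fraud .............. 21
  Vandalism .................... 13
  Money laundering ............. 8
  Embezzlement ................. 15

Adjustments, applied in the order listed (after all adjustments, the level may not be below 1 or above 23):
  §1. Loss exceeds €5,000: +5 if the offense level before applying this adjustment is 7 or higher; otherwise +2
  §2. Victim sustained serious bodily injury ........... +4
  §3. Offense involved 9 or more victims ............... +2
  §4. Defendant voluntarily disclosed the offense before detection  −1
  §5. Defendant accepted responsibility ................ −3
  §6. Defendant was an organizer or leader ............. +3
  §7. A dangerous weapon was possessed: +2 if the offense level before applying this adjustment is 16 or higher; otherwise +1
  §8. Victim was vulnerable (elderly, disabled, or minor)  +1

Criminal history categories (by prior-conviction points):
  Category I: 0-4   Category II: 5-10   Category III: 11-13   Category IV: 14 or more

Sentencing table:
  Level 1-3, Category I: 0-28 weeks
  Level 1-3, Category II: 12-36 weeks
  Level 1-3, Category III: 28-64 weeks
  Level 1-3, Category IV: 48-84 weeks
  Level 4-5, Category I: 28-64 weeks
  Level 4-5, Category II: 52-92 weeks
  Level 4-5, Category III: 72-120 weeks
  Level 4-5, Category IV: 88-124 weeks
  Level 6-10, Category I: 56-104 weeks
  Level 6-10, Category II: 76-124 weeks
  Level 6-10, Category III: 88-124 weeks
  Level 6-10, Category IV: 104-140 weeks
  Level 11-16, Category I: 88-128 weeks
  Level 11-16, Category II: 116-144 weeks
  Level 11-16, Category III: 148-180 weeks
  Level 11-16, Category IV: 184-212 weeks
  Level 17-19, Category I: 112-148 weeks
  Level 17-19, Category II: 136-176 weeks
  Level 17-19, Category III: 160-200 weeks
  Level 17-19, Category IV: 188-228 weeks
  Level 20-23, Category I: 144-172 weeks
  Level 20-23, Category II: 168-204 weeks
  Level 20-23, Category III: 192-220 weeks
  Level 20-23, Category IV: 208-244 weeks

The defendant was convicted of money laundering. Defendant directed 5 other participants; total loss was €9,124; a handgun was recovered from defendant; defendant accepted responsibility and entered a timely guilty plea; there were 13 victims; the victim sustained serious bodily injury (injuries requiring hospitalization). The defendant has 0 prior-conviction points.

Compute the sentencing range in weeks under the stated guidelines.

Base offense level for money laundering: 8.
§1 applies (level before this adjustment is 8 ≥ 7, so +5): 8 + 5 = 13.
§2 applies: 13 + 4 = 17.
§3 applies: 17 + 2 = 19.
§4 does not apply.
§5 applies: 19 − 3 = 16.
§6 applies: 16 + 3 = 19.
§7 applies (level before this adjustment is 19 ≥ 16, so +2): 19 + 2 = 21.
Final offense level: 21.
Criminal history: 0 prior points → Category I (0-4).
Level 21 falls in the 20-23 band.
Grid: Level 20-23 × Category I = 144-172 weeks.

144-172 weeks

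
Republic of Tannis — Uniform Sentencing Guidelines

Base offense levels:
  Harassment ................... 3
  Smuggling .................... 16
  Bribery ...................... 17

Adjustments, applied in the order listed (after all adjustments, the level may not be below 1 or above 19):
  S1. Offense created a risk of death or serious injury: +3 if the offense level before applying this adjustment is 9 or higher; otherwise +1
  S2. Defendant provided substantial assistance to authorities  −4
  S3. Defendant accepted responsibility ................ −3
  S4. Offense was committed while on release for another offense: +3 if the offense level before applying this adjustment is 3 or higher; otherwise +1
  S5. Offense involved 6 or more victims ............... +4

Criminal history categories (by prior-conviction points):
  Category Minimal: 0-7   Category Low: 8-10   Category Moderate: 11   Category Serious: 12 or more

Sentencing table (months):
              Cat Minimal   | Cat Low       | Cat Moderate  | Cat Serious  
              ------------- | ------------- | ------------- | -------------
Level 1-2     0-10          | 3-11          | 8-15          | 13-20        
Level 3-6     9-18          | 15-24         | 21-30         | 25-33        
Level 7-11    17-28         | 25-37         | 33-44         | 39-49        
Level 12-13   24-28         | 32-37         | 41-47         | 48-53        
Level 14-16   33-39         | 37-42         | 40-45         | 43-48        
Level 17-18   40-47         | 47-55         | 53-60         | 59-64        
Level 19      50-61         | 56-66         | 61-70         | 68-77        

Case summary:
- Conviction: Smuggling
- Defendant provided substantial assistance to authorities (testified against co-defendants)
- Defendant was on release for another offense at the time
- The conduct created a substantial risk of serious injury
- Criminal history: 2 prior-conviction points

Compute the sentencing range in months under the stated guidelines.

40-47 months

Base offense level for smuggling: 16.
S1 applies (level before this adjustment is 16 ≥ 9, so +3): 16 + 3 = 19.
S2 applies: 19 − 4 = 15.
S3 does not apply.
S4 applies (level before this adjustment is 15 ≥ 3, so +3): 15 + 3 = 18.
S5 does not apply.
Final offense level: 18.
Criminal history: 2 prior points → Category Minimal (0-7).
Level 18 falls in the 17-18 band.
Grid: Level 17-18 × Category Minimal = 40-47 months.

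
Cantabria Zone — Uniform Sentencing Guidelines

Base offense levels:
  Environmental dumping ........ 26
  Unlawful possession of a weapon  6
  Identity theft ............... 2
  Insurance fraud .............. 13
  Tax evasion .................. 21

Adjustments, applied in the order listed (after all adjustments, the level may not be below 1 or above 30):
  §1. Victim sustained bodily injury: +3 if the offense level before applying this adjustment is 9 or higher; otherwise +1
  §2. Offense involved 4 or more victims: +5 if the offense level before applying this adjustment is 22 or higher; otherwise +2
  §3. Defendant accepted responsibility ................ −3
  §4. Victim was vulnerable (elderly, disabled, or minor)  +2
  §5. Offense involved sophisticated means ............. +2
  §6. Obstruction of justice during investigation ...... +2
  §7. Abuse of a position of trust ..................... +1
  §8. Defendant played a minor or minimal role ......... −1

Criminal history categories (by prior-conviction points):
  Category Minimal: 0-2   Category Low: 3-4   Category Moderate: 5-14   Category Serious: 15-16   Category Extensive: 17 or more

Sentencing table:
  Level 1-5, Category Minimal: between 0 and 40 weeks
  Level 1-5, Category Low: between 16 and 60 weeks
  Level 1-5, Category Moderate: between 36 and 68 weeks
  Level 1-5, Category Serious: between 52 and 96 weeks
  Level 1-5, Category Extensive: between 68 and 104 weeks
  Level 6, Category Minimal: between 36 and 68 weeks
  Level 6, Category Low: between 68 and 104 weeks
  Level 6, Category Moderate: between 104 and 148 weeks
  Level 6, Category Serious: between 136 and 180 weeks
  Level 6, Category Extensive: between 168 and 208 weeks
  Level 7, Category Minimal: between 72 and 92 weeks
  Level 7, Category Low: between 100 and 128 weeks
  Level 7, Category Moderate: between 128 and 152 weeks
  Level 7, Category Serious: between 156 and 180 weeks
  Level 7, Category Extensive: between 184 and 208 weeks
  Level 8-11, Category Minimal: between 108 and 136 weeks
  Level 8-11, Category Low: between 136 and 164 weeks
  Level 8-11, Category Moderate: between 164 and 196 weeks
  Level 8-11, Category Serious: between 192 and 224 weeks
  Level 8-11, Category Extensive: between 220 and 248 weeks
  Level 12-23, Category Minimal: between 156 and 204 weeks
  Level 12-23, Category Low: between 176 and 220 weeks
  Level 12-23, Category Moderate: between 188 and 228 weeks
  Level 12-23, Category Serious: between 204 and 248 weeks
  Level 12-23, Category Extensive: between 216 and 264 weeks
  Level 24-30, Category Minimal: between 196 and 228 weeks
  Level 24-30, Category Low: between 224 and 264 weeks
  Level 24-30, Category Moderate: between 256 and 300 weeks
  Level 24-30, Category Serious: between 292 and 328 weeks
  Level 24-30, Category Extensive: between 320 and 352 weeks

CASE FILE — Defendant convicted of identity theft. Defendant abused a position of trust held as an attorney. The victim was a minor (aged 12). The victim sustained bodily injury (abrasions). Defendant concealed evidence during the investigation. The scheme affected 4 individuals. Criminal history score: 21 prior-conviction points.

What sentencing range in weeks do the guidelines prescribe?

Base offense level for identity theft: 2.
§1 applies (level before this adjustment is 2 < 9, so +1): 2 + 1 = 3.
§2 applies (level before this adjustment is 3 < 22, so +2): 3 + 2 = 5.
§3 does not apply.
§4 applies: 5 + 2 = 7.
§5 does not apply.
§6 applies: 7 + 2 = 9.
§7 applies: 9 + 1 = 10.
Final offense level: 10.
Criminal history: 21 prior points → Category Extensive (17+).
Level 10 falls in the 8-11 band.
Grid: Level 8-11 × Category Extensive = 220-248 weeks.

220-248 weeks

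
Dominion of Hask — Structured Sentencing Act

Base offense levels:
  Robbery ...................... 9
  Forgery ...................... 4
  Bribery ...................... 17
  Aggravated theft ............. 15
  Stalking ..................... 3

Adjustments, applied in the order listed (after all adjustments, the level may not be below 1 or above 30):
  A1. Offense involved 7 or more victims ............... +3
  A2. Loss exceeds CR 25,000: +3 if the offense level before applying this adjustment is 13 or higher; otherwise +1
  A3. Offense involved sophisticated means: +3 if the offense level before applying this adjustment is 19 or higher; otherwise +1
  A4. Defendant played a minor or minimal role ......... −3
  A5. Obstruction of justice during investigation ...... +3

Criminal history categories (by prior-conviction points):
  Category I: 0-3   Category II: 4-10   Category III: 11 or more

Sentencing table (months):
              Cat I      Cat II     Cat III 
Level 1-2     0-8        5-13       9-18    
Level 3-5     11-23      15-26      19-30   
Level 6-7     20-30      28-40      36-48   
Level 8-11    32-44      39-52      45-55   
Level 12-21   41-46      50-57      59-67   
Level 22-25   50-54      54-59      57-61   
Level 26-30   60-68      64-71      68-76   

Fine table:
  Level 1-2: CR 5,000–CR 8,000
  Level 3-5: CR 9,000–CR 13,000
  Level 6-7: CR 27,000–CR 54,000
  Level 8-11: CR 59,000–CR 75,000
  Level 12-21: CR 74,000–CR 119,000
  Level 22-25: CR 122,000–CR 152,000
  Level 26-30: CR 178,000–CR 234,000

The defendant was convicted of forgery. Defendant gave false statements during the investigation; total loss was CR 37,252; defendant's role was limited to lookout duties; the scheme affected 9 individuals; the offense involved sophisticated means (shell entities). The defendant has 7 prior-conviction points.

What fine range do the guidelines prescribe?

Base offense level for forgery: 4.
A1 applies: 4 + 3 = 7.
A2 applies (level before this adjustment is 7 < 13, so +1): 7 + 1 = 8.
A3 applies (level before this adjustment is 8 < 19, so +1): 8 + 1 = 9.
A4 applies: 9 − 3 = 6.
A5 applies: 6 + 3 = 9.
Final offense level: 9.
Level 9 falls in the 8-11 band.
Fine table: Level 8-11 → CR 59,000–CR 75,000.

CR 59,000–CR 75,000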